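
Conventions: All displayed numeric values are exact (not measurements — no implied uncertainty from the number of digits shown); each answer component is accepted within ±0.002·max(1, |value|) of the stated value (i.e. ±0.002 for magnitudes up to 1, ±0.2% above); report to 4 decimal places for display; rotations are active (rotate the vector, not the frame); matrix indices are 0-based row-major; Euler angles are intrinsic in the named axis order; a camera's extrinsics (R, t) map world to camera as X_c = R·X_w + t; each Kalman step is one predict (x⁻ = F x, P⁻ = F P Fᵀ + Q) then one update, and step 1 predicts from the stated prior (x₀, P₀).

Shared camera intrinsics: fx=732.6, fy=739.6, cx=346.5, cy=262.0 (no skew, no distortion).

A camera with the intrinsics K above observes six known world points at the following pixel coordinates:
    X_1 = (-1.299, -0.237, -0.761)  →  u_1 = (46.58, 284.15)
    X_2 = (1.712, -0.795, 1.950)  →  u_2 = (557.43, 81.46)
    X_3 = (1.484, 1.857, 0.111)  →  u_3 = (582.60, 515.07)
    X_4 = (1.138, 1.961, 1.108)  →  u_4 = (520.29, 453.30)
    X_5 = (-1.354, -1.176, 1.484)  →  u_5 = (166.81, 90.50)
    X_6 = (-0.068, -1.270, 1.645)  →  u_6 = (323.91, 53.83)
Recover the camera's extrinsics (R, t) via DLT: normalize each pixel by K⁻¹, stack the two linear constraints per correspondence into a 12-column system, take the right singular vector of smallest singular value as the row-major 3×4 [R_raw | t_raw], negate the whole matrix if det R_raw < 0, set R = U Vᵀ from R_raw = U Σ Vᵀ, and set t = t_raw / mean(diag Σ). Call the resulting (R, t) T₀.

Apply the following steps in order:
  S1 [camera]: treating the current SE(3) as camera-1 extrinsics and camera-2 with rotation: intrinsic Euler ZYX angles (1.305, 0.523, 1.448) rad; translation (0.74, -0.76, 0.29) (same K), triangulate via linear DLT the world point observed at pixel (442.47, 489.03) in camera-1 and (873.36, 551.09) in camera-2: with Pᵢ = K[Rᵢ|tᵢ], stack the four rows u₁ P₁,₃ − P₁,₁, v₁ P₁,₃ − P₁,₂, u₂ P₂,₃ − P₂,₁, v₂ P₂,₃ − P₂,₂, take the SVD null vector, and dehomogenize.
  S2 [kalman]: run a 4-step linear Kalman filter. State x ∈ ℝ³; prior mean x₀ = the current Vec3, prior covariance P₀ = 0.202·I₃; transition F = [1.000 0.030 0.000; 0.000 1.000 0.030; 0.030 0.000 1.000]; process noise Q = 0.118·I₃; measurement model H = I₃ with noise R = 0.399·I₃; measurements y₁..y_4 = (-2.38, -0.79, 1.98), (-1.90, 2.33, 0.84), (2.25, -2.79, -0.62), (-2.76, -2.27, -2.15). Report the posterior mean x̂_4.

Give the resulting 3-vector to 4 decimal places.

source (pnp_recover): camera pose = R=[0.9757 0.1443 0.1651; -0.0975 0.9599 -0.2627; -0.1964 0.2402 0.9506], t=(-0.2000, 0.0200, 4.5000)
after S1 (triangulate): (0.5989, 1.6383, 0.1231)
after S2 (kf_track): (-1.0462, -1.1963, -0.7903)

result = (-1.0462, -1.1963, -0.7903)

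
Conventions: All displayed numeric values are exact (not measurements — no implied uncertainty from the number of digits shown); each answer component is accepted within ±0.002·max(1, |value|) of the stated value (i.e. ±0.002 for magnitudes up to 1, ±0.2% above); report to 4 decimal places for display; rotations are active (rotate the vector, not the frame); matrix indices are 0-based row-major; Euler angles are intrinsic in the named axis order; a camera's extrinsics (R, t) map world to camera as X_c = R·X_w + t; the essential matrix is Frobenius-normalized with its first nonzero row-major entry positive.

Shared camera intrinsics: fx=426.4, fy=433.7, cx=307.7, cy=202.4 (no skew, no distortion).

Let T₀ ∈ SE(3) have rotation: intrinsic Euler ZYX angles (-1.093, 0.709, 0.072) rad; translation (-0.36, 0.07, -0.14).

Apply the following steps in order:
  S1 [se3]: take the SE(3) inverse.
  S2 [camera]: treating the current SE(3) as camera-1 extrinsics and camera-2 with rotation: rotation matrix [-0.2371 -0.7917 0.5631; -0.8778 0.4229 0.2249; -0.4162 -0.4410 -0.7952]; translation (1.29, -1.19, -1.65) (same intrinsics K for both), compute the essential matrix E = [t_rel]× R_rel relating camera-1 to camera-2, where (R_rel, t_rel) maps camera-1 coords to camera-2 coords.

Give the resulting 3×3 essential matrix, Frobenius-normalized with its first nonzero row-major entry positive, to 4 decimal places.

matrix = [0.5557 0.1133 0.0134; 0.3233 -0.5037 0.2302; 0.2863 0.4098 -0.1302]

after S1 (invert_se3): R=[0.3490 -0.6740 -0.6511; 0.9072 0.4170 0.0546; 0.2347 -0.6097 0.7570], t=(0.0817, 0.3051, 0.2332)
after S2 (essential): [0.5557 0.1133 0.0134; 0.3233 -0.5037 0.2302; 0.2863 0.4098 -0.1302]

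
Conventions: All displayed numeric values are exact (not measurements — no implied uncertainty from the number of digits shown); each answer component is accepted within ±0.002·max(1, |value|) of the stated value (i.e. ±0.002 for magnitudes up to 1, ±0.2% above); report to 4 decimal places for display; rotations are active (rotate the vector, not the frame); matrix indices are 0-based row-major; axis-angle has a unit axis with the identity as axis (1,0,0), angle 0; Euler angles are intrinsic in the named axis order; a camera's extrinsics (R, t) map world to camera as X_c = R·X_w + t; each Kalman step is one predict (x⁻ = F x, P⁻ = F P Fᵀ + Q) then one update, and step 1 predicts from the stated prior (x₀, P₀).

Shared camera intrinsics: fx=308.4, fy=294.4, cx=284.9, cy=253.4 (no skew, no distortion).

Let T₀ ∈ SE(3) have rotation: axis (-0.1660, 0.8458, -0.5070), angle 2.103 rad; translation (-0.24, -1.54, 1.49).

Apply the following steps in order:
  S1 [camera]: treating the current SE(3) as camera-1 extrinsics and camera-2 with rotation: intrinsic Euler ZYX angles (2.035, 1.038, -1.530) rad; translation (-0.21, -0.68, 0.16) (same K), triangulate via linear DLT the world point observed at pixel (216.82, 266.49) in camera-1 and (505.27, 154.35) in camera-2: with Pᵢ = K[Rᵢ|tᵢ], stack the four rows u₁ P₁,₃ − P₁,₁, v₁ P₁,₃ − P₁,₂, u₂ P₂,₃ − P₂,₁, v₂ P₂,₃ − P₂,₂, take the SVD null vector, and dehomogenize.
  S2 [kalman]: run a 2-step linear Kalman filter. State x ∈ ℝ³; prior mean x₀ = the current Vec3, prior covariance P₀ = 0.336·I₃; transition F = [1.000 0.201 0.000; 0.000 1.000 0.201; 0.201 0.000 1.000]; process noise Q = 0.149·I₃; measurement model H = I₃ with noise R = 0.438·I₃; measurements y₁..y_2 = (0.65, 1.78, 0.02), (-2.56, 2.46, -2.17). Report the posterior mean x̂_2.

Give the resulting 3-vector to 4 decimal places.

after S1 (triangulate): (-1.8213, -0.3684, -1.3997)
after S2 (kf_track): (-1.3240, 1.3503, -1.4327)

result = (-1.3240, 1.3503, -1.4327)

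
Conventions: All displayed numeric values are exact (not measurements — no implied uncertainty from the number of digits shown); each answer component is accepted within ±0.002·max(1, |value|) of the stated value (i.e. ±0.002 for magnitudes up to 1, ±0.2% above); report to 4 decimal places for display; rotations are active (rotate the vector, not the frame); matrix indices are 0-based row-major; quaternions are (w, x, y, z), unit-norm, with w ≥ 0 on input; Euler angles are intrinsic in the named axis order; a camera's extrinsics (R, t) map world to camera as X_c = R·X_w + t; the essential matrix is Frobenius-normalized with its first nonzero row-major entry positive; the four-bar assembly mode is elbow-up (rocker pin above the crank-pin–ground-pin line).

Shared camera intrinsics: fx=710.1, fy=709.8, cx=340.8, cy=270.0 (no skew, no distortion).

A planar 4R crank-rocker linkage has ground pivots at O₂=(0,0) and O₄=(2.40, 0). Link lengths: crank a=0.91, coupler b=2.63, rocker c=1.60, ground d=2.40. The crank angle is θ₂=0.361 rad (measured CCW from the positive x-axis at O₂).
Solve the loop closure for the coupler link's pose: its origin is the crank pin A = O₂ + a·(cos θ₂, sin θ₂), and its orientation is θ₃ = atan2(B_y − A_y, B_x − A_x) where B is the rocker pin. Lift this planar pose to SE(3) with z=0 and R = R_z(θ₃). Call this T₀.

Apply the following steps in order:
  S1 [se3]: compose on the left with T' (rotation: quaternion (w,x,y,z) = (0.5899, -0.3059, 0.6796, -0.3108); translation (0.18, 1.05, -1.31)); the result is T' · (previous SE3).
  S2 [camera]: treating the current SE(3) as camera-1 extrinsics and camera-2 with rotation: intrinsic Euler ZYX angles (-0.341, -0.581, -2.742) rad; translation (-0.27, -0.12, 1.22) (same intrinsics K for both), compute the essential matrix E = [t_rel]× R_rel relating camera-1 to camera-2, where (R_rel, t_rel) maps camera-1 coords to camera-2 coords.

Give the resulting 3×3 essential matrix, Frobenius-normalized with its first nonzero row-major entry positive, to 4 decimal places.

source (fourbar_fk): coupler pose = R=[0.9222 -0.3867 0.0000; 0.3867 0.9222 0.0000; 0.0000 0.0000 1.0000], t=(0.8513, 0.3214, 0.0000)
after S1 (compose_se3): R=[-0.1268 -0.0001 0.9919; -0.4820 0.8740 -0.0615; -0.8670 -0.4859 -0.1109], t=(0.0647, 0.5830, -2.0825)
after S2 (essential): [0.4719 0.0250 0.3209; 0.1922 0.3667 0.3127; 0.3376 -0.5364 -0.0534]

matrix = [0.4719 0.0250 0.3209; 0.1922 0.3667 0.3127; 0.3376 -0.5364 -0.0534]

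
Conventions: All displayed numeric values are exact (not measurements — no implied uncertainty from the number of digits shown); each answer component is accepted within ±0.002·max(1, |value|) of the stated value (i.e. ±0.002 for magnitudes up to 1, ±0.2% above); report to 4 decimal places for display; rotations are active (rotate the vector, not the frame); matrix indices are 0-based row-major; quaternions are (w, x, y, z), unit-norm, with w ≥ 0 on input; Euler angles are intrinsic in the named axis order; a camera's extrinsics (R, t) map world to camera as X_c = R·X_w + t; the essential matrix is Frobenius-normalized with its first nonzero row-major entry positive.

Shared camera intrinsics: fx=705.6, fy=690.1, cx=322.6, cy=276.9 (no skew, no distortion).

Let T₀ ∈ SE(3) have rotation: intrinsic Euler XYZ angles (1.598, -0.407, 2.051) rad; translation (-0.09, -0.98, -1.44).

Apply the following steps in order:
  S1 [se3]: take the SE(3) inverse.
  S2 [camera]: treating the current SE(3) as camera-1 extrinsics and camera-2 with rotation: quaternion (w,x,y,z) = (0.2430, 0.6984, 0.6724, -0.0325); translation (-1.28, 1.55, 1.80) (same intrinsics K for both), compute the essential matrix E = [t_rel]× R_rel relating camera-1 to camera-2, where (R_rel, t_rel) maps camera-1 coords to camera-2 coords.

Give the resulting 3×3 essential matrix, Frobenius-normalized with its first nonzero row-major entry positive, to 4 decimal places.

after S1 (invert_se3): R=[-0.4242 0.1587 0.8915; -0.8145 0.3635 -0.4522; -0.3959 -0.9180 -0.0250], t=(1.4012, -0.3683, -0.9712)
after S2 (essential): [0.1458 0.5248 0.1393; -0.0823 0.4125 -0.4658; 0.1948 0.1980 0.4613]

matrix = [0.1458 0.5248 0.1393; -0.0823 0.4125 -0.4658; 0.1948 0.1980 0.4613]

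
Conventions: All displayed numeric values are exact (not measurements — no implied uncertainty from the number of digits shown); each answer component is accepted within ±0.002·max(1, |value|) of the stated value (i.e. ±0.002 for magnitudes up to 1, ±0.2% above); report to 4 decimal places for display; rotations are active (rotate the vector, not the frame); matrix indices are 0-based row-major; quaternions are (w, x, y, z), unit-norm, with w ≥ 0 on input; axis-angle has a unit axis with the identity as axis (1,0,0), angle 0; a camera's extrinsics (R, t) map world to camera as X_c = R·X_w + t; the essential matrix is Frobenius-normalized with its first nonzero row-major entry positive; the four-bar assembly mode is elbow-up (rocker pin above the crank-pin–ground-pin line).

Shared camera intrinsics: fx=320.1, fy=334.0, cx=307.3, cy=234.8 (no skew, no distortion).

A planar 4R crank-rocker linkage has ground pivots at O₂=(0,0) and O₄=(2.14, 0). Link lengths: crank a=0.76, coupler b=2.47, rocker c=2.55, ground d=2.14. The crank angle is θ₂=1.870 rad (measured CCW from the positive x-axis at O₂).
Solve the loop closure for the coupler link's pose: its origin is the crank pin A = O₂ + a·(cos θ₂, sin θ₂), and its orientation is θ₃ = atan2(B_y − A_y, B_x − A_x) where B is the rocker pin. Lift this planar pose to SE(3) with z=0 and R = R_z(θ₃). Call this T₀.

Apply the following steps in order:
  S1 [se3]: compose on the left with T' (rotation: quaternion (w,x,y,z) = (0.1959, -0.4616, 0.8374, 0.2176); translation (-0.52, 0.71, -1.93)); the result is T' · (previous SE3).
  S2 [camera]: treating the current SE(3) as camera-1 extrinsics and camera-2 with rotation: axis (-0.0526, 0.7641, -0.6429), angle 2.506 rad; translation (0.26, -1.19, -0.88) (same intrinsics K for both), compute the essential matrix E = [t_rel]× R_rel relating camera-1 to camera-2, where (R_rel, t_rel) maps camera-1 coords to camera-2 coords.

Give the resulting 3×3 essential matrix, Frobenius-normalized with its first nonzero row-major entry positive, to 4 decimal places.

matrix = [0.4010 -0.4960 -0.2912; 0.0001 0.1150 0.0236; -0.5011 -0.4734 0.1392]

source (fourbar_fk): coupler pose = R=[0.7067 -0.7075 0.0000; 0.7075 0.7067 0.0000; 0.0000 0.0000 1.0000], t=(-0.2240, 0.7262, 0.0000)
after S1 (compose_se3): R=[-0.9586 -0.2548 0.1272; -0.1470 0.8253 0.5453; -0.2439 0.5040 -0.8286], t=(-1.0320, 1.2121, -1.6782)
after S2 (essential): [0.4010 -0.4960 -0.2912; 0.0001 0.1150 0.0236; -0.5011 -0.4734 0.1392]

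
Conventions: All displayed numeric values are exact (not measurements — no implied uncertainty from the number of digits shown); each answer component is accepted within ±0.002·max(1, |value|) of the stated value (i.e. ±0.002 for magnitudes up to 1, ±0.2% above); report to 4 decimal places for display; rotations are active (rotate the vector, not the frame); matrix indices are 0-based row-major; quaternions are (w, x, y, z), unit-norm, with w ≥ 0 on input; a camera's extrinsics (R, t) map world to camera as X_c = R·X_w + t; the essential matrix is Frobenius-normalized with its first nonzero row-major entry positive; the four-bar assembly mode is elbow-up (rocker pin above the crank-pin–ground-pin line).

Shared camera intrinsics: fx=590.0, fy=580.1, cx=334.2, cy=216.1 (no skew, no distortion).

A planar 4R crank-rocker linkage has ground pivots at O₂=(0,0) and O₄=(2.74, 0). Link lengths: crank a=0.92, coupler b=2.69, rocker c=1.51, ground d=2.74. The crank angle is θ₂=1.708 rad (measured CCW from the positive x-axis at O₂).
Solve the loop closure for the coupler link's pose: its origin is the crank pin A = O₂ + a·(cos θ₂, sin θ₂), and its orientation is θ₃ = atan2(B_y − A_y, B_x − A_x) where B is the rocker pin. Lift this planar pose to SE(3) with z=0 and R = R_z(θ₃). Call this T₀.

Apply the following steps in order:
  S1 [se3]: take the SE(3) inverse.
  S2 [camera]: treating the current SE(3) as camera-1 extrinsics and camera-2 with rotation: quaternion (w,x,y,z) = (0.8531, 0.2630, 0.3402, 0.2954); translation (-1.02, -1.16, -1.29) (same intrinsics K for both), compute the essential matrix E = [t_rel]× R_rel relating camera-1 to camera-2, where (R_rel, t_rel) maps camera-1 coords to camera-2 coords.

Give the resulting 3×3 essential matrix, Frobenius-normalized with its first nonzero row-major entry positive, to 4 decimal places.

matrix = [0.2975 -0.0481 -0.2353; -0.3042 0.5546 0.1721; -0.3496 -0.4296 0.3424]

source (fourbar_fk): coupler pose = R=[0.9765 -0.2155 0.0000; 0.2155 0.9765 0.0000; 0.0000 0.0000 1.0000], t=(-0.1258, 0.9114, 0.0000)
after S1 (invert_se3): R=[0.9765 0.2155 0.0000; -0.2155 0.9765 0.0000; 0.0000 0.0000 1.0000], t=(-0.0735, -0.9171, 0.0000)
after S2 (essential): [0.2975 -0.0481 -0.2353; -0.3042 0.5546 0.1721; -0.3496 -0.4296 0.3424]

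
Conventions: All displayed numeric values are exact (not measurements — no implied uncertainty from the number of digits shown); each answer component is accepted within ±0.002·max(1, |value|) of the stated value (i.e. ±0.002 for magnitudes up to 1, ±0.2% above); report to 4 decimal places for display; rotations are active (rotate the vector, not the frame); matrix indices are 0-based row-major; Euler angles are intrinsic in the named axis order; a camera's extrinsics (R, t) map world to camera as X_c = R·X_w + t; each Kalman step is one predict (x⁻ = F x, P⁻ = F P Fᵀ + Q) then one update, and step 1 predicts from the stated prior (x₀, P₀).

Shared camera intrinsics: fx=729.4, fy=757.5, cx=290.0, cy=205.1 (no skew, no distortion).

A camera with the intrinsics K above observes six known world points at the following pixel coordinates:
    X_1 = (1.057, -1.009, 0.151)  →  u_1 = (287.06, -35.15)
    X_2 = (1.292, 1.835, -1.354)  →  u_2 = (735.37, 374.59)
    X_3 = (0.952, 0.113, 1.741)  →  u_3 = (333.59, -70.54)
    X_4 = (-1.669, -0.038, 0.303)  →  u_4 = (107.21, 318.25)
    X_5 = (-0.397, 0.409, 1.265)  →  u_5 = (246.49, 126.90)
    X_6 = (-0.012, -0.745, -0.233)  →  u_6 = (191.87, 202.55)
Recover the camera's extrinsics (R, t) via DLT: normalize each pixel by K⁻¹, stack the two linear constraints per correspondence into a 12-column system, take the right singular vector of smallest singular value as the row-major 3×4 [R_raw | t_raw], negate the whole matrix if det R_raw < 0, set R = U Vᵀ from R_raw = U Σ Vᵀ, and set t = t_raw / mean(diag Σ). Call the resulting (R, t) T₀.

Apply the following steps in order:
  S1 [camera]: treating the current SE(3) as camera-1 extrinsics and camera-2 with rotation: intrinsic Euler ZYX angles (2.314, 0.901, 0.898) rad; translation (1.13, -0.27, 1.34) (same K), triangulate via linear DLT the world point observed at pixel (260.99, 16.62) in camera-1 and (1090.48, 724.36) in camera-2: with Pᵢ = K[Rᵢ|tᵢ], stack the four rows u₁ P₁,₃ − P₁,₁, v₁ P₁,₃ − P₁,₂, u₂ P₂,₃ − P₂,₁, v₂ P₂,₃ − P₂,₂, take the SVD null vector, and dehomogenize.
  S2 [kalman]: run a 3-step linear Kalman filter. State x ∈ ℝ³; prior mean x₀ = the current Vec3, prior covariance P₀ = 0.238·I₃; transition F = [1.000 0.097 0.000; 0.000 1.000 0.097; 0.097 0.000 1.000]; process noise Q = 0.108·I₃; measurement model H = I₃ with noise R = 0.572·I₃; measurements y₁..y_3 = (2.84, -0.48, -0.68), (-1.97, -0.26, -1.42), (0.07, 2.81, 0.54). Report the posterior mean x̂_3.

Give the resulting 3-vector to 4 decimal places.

source (pnp_recover): camera pose = R=[0.6913 0.6808 -0.2422; -0.5749 0.3152 -0.7550; -0.4377 0.6612 0.6093], t=(-0.0200, 0.0400, 4.1899)
after S1 (triangulate): (0.4136, -0.2557, 1.1219)
after S2 (kf_track): (0.1208, 0.7896, 0.1501)

result = (0.1208, 0.7896, 0.1501)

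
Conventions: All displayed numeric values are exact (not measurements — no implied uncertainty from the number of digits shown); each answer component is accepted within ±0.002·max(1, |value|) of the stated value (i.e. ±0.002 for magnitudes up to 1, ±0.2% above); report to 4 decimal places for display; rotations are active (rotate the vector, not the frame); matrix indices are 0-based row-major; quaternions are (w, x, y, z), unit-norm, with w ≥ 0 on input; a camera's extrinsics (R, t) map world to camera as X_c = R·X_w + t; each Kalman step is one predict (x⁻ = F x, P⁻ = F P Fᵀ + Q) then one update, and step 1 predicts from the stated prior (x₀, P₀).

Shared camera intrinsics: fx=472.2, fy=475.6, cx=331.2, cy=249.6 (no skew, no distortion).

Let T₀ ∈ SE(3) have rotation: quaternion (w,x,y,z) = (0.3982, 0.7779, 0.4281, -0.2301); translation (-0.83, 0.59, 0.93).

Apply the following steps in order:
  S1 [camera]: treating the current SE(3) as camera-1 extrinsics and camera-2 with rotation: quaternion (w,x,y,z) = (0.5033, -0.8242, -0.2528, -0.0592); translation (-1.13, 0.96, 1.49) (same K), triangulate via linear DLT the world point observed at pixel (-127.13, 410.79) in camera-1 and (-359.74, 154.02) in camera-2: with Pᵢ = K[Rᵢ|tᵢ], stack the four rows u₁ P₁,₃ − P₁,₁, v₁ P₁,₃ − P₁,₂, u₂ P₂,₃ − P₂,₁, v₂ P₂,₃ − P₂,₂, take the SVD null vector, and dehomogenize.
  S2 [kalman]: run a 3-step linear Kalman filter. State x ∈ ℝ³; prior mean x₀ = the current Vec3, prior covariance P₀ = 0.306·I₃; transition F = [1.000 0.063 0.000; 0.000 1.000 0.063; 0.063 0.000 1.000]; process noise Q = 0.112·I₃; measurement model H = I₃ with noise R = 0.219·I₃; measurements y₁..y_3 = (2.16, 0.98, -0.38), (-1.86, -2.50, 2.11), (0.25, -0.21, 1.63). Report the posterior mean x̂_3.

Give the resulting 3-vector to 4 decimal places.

result = (-0.1988, -0.6414, 1.2316)

after S1 (triangulate): (-1.8931, -0.8118, -1.1508)
after S2 (kf_track): (-0.1988, -0.6414, 1.2316)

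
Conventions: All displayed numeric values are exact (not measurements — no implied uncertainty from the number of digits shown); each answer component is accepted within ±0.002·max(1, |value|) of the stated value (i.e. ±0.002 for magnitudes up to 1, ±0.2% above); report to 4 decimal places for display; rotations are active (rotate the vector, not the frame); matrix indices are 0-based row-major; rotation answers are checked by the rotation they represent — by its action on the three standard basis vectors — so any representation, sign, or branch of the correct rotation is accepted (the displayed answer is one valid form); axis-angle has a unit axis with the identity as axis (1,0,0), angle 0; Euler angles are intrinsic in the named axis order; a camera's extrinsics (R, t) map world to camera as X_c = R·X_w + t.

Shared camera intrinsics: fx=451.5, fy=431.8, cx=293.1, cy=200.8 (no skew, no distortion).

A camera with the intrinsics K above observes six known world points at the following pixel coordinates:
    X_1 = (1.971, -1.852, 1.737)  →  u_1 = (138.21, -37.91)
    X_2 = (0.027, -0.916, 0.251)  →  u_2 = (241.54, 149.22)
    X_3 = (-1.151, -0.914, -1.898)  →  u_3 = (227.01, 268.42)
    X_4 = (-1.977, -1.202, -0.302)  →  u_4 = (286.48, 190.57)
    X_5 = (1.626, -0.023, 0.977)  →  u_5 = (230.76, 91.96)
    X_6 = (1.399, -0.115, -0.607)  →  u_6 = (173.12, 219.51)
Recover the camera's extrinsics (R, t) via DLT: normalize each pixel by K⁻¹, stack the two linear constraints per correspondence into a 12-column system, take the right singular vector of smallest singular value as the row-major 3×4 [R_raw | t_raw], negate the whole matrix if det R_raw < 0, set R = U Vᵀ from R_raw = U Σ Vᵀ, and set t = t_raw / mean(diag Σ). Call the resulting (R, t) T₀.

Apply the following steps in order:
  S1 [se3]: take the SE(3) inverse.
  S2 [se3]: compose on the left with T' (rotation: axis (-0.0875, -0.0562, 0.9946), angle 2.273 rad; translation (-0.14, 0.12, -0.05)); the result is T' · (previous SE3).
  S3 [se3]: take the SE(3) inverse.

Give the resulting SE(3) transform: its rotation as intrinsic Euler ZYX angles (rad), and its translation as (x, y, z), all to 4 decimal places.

rotation (euler_zyx) = (-2.6487, -1.2571, -1.6344), translation = (-0.1130, -0.0985, 6.1380)

source (pnp_recover): camera pose = R=[-0.5347 0.6928 0.4840; -0.1182 0.5058 -0.8545; -0.8367 -0.5141 -0.1885], t=(-0.1999, -0.0798, 5.9689)
after S1 (invert_se3): R=[-0.5347 -0.1182 -0.8367; 0.6928 0.5058 -0.5141; 0.4840 -0.8545 -0.1885], t=(4.8782, 3.2475, 1.1539)
after S2 (compose_se3): R=[-0.2718 -0.1460 0.9512; -0.8664 -0.3932 -0.3079; 0.4190 -0.9078 -0.0196], t=(-5.8837, 1.7534, 0.0782)
after S3 (invert_se3): R=[-0.2718 -0.8664 0.4190; -0.1460 -0.3932 -0.9078; 0.9512 -0.3079 -0.0196], t=(-0.1130, -0.0985, 6.1380)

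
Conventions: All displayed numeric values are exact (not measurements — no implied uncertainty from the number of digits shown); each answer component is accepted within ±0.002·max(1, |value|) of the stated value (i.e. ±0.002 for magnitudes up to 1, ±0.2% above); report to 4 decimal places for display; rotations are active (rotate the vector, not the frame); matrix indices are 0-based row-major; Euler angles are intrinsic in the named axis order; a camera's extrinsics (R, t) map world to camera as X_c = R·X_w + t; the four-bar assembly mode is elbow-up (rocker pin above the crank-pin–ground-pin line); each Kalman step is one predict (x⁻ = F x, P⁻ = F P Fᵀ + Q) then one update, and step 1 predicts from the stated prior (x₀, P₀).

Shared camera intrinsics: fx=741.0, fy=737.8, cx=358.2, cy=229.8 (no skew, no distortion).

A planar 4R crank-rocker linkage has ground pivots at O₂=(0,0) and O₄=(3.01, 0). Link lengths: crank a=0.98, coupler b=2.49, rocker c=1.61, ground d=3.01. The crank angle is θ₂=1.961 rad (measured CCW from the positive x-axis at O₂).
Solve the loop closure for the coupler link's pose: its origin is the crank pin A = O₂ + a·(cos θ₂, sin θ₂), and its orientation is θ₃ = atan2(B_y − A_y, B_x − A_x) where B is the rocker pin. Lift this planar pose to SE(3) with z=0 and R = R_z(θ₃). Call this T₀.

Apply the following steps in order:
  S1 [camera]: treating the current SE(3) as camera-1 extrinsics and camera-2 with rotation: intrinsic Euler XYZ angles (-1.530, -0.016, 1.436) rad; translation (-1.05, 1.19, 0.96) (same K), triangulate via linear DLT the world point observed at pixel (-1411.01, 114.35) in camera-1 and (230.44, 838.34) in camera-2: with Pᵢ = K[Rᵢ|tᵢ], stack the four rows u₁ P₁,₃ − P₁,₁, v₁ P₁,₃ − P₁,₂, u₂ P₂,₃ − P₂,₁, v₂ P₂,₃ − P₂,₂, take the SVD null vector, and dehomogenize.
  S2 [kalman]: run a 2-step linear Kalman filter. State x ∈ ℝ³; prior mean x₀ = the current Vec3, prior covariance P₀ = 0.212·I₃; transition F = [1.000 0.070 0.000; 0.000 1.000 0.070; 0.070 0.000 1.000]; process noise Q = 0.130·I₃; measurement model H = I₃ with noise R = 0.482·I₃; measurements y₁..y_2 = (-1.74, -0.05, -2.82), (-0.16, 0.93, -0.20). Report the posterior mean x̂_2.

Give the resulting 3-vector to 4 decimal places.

result = (-0.8257, 0.0490, -0.6536)

source (fourbar_fk): coupler pose = R=[0.9863 -0.1647 0.0000; 0.1647 0.9863 0.0000; 0.0000 0.0000 1.0000], t=(-0.3728, 0.9063, 0.0000)
after S1 (triangulate): (-0.8851, -0.8446, 0.4635)
after S2 (kf_track): (-0.8257, 0.0490, -0.6536)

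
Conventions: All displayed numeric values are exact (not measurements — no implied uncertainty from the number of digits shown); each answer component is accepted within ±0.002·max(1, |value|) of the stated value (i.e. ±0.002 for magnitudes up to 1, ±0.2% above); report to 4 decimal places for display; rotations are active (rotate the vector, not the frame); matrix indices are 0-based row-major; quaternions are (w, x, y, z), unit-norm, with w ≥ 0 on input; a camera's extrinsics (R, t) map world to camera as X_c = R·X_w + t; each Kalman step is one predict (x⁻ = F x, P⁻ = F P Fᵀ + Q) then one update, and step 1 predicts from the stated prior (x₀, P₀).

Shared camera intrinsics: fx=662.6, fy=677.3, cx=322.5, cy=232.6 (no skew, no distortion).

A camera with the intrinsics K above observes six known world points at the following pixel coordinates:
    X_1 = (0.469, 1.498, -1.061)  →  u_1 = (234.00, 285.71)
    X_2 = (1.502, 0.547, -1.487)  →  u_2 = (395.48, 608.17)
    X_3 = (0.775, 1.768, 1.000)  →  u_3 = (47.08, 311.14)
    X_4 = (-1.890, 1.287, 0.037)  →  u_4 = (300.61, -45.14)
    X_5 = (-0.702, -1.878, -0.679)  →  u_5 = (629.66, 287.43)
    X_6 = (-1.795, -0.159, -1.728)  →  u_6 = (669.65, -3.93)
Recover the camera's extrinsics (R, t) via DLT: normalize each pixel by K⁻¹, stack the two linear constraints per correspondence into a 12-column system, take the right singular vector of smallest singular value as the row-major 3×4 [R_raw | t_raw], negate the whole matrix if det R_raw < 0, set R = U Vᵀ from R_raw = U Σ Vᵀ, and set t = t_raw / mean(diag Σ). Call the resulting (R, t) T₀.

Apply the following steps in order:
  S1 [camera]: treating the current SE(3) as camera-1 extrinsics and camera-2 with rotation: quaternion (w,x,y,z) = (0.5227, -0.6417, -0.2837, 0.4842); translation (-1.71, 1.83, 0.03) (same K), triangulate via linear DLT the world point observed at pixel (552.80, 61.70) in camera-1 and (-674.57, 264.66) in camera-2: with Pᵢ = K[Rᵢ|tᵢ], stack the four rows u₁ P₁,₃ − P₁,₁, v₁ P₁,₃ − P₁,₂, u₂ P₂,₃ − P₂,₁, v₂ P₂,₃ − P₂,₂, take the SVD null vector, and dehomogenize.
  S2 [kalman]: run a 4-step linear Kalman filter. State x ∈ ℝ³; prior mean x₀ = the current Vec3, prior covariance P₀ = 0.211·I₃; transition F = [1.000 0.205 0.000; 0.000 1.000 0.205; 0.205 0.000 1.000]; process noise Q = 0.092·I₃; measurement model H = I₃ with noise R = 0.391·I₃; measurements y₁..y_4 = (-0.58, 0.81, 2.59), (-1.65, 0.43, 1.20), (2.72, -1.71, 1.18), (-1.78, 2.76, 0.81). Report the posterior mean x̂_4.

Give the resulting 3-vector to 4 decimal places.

source (pnp_recover): camera pose = R=[-0.2865 -0.7835 -0.5514; 0.9267 -0.3728 0.0483; -0.2434 -0.4971 0.8328], t=(0.3400, 0.4000, 4.6100)
after S1 (triangulate): (-1.9369, -0.5546, -0.6334)
after S2 (kf_track): (-0.4469, 0.9913, 0.8783)

result = (-0.4469, 0.9913, 0.8783)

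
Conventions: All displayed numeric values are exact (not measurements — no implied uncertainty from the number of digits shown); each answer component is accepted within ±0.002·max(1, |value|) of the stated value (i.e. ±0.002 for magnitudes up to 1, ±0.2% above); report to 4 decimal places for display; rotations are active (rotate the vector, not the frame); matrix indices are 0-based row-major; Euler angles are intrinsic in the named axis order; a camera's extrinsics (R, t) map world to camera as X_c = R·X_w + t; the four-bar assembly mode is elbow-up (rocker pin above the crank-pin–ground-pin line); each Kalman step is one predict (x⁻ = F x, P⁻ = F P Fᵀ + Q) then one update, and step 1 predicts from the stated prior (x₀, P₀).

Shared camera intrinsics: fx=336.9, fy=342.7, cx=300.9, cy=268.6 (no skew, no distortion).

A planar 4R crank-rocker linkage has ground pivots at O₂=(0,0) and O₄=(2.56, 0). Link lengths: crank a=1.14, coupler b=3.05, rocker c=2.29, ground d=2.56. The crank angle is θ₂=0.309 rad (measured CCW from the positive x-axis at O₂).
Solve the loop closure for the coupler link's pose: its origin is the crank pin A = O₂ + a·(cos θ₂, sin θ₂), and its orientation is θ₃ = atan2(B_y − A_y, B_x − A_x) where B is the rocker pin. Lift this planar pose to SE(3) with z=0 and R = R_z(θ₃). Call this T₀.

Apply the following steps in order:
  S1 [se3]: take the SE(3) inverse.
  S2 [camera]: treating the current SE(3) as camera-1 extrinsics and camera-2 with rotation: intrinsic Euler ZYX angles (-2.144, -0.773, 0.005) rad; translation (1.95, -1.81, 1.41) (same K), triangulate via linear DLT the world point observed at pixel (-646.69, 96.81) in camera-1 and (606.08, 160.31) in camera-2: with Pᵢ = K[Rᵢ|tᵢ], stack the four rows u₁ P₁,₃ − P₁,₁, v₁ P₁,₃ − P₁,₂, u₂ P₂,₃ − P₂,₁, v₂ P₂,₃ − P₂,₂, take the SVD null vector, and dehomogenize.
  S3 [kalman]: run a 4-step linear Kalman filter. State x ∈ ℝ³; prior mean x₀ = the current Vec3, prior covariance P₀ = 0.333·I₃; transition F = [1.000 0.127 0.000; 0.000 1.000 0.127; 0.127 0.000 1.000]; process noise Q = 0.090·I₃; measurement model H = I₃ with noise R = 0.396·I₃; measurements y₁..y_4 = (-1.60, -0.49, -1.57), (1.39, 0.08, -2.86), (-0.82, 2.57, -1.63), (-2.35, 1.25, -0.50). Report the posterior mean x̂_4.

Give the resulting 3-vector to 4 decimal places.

source (fourbar_fk): coupler pose = R=[0.8356 -0.5494 0.0000; 0.5494 0.8356 0.0000; 0.0000 0.0000 1.0000], t=(1.0860, 0.3467, 0.0000)
after S1 (invert_se3): R=[0.8356 0.5494 0.0000; -0.5494 0.8356 0.0000; 0.0000 0.0000 1.0000], t=(-1.0979, 0.3069, 0.0000)
after S2 (triangulate): (-0.4448, -1.1024, 0.7378)
after S3 (kf_track): (-1.0288, 0.7128, -1.1659)

result = (-1.0288, 0.7128, -1.1659)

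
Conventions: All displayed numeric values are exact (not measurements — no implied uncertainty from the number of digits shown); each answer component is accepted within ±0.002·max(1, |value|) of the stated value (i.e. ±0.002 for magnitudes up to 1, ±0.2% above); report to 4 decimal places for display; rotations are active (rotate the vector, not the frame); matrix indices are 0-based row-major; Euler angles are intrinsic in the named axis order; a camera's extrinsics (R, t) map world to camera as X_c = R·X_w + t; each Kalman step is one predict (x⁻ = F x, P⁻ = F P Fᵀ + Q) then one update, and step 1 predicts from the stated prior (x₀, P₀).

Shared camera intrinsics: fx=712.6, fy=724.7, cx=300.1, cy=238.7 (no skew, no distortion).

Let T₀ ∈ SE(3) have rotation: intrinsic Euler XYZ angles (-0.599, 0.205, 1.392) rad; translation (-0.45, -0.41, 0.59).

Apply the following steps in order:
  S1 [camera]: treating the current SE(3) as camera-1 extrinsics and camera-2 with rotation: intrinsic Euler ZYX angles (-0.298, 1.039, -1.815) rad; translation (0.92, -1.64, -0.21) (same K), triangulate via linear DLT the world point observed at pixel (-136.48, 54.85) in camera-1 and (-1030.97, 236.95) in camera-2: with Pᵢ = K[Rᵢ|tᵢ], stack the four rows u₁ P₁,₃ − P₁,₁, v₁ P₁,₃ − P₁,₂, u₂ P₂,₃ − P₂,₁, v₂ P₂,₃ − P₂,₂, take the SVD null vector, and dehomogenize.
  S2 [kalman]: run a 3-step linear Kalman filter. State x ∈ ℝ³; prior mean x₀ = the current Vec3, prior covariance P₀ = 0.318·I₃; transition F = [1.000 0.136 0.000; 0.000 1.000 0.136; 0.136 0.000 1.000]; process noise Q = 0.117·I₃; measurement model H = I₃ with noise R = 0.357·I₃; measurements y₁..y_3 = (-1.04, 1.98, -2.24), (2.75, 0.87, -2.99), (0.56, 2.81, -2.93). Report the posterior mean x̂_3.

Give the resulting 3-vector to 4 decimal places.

result = (0.7044, 1.7992, -2.2074)

after S1 (triangulate): (-1.7654, 1.2950, 1.3727)
after S2 (kf_track): (0.7044, 1.7992, -2.2074)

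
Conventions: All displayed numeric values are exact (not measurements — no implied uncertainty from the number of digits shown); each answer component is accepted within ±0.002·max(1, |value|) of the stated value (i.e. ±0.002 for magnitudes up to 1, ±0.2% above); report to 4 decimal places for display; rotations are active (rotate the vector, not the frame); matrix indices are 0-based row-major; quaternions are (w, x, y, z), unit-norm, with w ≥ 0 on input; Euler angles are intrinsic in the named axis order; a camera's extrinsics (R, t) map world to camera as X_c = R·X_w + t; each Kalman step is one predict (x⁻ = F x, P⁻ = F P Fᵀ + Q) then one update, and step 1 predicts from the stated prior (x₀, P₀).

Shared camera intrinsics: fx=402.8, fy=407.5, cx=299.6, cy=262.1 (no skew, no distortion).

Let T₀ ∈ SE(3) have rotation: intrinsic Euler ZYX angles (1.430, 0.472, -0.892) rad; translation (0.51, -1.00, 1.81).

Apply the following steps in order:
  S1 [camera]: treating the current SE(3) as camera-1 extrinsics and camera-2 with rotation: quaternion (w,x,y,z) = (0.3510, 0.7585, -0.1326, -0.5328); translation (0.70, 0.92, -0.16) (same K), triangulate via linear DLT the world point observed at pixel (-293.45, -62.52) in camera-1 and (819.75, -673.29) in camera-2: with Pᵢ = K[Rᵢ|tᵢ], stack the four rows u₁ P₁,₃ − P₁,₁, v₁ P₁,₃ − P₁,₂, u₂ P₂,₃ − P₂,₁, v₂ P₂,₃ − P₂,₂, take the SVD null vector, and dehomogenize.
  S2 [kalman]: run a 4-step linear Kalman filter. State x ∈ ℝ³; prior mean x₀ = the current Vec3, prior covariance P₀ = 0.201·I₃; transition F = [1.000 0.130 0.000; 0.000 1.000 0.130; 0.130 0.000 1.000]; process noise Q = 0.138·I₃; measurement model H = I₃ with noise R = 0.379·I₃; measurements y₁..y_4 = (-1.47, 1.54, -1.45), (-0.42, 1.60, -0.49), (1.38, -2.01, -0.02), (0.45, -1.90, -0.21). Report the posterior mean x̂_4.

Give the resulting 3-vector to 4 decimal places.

result = (0.4439, -0.8994, -0.2699)

after S1 (triangulate): (0.6088, 1.7228, 0.7703)
after S2 (kf_track): (0.4439, -0.8994, -0.2699)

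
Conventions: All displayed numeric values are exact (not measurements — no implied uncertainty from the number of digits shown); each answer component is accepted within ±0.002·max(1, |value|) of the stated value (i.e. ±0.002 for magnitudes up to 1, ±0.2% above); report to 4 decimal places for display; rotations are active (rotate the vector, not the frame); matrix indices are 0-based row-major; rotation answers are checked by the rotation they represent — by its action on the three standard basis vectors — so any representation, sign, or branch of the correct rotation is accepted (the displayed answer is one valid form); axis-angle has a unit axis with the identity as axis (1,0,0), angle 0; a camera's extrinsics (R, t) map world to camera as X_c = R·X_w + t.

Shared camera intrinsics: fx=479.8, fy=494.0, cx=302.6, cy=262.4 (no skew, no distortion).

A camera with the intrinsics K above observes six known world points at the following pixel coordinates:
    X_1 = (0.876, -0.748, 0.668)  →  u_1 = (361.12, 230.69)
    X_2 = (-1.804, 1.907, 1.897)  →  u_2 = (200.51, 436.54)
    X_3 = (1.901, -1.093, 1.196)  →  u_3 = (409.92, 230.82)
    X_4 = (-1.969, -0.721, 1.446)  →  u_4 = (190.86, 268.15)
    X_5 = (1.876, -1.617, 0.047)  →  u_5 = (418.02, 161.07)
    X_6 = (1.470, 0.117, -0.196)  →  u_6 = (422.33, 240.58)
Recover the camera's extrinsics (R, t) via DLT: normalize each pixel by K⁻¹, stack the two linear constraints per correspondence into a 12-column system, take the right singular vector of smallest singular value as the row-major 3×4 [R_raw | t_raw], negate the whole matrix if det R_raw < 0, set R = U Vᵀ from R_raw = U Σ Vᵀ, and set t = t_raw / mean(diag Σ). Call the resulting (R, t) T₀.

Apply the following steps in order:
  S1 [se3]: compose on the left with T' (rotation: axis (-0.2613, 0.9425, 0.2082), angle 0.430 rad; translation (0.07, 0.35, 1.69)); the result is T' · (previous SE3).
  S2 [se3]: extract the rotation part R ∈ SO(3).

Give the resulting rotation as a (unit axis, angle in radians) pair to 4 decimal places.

source (pnp_recover): camera pose = R=[0.9942 0.0948 -0.0509; -0.0506 0.8298 0.5557; 0.0949 -0.5499 0.8298], t=(0.1893, -0.2096, 6.7822)
after S1 (compose_se3): R=[0.9522 -0.2172 0.2146; 0.0259 0.7578 0.6520; -0.3043 -0.6153 0.7272], t=(2.8973, 1.0146, 7.8254)
after S2 (rot_of_se3): [0.9522 -0.2172 0.2146; 0.0259 0.7578 0.6520; -0.3043 -0.6153 0.7272]

rotation (axis_angle) = ((-0.9112, 0.3731, 0.1748), 0.7690)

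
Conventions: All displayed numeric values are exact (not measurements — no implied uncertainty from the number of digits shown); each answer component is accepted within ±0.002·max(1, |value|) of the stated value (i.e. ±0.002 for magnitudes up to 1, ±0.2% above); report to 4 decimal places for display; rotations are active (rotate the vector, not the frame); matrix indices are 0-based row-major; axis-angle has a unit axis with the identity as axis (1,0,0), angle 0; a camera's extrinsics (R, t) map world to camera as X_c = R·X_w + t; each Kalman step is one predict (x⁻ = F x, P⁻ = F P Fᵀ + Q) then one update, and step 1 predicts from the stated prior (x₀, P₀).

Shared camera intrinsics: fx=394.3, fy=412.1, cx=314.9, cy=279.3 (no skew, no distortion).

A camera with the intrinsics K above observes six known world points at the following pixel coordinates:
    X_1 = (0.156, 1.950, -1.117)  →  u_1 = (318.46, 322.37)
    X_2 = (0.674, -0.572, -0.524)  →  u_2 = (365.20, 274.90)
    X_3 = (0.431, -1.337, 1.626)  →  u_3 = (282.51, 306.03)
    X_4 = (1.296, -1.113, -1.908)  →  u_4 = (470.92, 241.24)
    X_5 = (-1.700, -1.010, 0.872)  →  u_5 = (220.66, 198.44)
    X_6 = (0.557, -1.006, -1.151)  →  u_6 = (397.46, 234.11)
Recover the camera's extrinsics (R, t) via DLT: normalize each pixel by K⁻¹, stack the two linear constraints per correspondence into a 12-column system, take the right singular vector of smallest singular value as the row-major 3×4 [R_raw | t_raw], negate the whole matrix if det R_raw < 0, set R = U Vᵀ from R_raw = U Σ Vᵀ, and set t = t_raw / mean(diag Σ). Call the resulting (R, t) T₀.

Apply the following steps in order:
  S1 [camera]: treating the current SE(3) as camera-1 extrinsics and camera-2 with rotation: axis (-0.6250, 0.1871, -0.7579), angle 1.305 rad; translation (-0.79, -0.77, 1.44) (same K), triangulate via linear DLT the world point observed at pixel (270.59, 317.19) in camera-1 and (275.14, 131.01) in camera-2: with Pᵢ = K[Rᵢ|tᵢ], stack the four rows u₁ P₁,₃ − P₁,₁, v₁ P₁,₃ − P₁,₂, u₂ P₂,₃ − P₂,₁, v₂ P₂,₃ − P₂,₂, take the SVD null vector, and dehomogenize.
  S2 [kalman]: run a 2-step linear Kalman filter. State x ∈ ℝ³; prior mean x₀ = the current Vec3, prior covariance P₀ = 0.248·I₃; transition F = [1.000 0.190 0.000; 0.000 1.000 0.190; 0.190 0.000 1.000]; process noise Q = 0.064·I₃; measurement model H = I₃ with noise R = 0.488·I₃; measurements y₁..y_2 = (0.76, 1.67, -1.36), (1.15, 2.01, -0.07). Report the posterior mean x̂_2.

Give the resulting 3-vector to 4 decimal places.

result = (0.8412, 1.3499, -0.0317)

source (pnp_recover): camera pose = R=[0.6526 -0.3173 -0.6881; 0.7440 0.4400 0.5028; 0.1432 -0.8401 0.5232], t=(-0.2200, -0.0501, 5.6664)
after S1 (triangulate): (0.1241, 0.5427, 0.4392)
after S2 (kf_track): (0.8412, 1.3499, -0.0317)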